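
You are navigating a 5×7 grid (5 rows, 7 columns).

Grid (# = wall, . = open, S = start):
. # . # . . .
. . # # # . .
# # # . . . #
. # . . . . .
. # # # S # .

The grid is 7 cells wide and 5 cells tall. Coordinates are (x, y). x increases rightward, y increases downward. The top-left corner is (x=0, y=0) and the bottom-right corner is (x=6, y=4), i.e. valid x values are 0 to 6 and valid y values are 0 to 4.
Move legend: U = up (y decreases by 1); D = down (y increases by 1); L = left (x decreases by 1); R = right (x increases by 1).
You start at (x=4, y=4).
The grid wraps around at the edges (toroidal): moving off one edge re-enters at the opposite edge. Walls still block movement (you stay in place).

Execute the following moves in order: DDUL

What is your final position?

Start: (x=4, y=4)
  D (down): (x=4, y=4) -> (x=4, y=0)
  D (down): blocked, stay at (x=4, y=0)
  U (up): (x=4, y=0) -> (x=4, y=4)
  L (left): blocked, stay at (x=4, y=4)
Final: (x=4, y=4)

Answer: Final position: (x=4, y=4)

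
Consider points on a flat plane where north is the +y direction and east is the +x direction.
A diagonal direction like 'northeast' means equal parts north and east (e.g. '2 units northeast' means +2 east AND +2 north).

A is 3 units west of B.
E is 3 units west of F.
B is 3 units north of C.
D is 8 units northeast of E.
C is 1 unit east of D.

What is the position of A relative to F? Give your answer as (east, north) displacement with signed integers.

Answer: A is at (east=3, north=11) relative to F.

Derivation:
Place F at the origin (east=0, north=0).
  E is 3 units west of F: delta (east=-3, north=+0); E at (east=-3, north=0).
  D is 8 units northeast of E: delta (east=+8, north=+8); D at (east=5, north=8).
  C is 1 unit east of D: delta (east=+1, north=+0); C at (east=6, north=8).
  B is 3 units north of C: delta (east=+0, north=+3); B at (east=6, north=11).
  A is 3 units west of B: delta (east=-3, north=+0); A at (east=3, north=11).
Therefore A relative to F: (east=3, north=11).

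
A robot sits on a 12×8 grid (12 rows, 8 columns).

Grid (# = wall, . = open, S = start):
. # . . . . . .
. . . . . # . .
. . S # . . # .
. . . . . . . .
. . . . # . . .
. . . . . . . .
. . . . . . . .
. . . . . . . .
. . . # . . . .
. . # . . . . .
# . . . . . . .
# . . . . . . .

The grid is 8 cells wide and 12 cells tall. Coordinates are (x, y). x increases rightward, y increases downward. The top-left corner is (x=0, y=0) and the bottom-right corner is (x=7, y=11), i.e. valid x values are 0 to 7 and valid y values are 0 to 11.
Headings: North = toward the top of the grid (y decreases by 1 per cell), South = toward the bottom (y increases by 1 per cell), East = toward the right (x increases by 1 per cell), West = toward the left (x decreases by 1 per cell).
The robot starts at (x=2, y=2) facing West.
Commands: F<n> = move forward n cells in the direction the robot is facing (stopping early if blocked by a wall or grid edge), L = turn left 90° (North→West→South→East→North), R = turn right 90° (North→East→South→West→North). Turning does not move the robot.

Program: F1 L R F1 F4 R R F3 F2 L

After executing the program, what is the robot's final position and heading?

Answer: Final position: (x=2, y=2), facing North

Derivation:
Start: (x=2, y=2), facing West
  F1: move forward 1, now at (x=1, y=2)
  L: turn left, now facing South
  R: turn right, now facing West
  F1: move forward 1, now at (x=0, y=2)
  F4: move forward 0/4 (blocked), now at (x=0, y=2)
  R: turn right, now facing North
  R: turn right, now facing East
  F3: move forward 2/3 (blocked), now at (x=2, y=2)
  F2: move forward 0/2 (blocked), now at (x=2, y=2)
  L: turn left, now facing North
Final: (x=2, y=2), facing North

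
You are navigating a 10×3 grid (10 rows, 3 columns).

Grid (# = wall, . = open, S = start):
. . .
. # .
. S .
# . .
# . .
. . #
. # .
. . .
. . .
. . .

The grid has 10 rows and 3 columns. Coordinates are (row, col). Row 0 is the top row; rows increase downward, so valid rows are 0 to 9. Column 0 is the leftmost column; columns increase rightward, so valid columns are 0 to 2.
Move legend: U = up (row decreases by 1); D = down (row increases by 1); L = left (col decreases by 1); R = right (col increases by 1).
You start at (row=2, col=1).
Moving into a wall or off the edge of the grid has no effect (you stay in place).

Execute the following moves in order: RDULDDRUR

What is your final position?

Answer: Final position: (row=3, col=2)

Derivation:
Start: (row=2, col=1)
  R (right): (row=2, col=1) -> (row=2, col=2)
  D (down): (row=2, col=2) -> (row=3, col=2)
  U (up): (row=3, col=2) -> (row=2, col=2)
  L (left): (row=2, col=2) -> (row=2, col=1)
  D (down): (row=2, col=1) -> (row=3, col=1)
  D (down): (row=3, col=1) -> (row=4, col=1)
  R (right): (row=4, col=1) -> (row=4, col=2)
  U (up): (row=4, col=2) -> (row=3, col=2)
  R (right): blocked, stay at (row=3, col=2)
Final: (row=3, col=2)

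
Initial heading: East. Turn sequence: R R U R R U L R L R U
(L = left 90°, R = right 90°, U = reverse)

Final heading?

Answer: Final heading: West

Derivation:
Start: East
  R (right (90° clockwise)) -> South
  R (right (90° clockwise)) -> West
  U (U-turn (180°)) -> East
  R (right (90° clockwise)) -> South
  R (right (90° clockwise)) -> West
  U (U-turn (180°)) -> East
  L (left (90° counter-clockwise)) -> North
  R (right (90° clockwise)) -> East
  L (left (90° counter-clockwise)) -> North
  R (right (90° clockwise)) -> East
  U (U-turn (180°)) -> West
Final: West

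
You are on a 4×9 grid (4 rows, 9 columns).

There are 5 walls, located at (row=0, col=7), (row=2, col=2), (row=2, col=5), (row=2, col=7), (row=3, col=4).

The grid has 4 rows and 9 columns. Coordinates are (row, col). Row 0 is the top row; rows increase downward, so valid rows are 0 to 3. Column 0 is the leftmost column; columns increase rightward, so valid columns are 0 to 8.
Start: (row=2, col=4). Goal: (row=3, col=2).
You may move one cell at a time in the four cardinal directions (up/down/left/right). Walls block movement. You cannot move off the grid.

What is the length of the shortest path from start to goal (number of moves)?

Answer: Shortest path length: 3

Derivation:
BFS from (row=2, col=4) until reaching (row=3, col=2):
  Distance 0: (row=2, col=4)
  Distance 1: (row=1, col=4), (row=2, col=3)
  Distance 2: (row=0, col=4), (row=1, col=3), (row=1, col=5), (row=3, col=3)
  Distance 3: (row=0, col=3), (row=0, col=5), (row=1, col=2), (row=1, col=6), (row=3, col=2)  <- goal reached here
One shortest path (3 moves): (row=2, col=4) -> (row=2, col=3) -> (row=3, col=3) -> (row=3, col=2)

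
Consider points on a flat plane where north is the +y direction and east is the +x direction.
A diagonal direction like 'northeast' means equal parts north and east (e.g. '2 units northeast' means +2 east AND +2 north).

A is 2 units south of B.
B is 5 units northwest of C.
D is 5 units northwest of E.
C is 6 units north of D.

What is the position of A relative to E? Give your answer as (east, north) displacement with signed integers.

Answer: A is at (east=-10, north=14) relative to E.

Derivation:
Place E at the origin (east=0, north=0).
  D is 5 units northwest of E: delta (east=-5, north=+5); D at (east=-5, north=5).
  C is 6 units north of D: delta (east=+0, north=+6); C at (east=-5, north=11).
  B is 5 units northwest of C: delta (east=-5, north=+5); B at (east=-10, north=16).
  A is 2 units south of B: delta (east=+0, north=-2); A at (east=-10, north=14).
Therefore A relative to E: (east=-10, north=14).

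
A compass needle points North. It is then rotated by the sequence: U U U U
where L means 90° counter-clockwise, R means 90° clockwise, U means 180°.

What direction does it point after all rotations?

Answer: Final heading: North

Derivation:
Start: North
  U (U-turn (180°)) -> South
  U (U-turn (180°)) -> North
  U (U-turn (180°)) -> South
  U (U-turn (180°)) -> North
Final: North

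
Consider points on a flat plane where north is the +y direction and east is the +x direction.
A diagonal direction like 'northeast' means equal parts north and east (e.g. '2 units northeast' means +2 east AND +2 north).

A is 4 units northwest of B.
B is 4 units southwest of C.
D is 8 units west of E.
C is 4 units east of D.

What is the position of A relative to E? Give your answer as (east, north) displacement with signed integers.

Answer: A is at (east=-12, north=0) relative to E.

Derivation:
Place E at the origin (east=0, north=0).
  D is 8 units west of E: delta (east=-8, north=+0); D at (east=-8, north=0).
  C is 4 units east of D: delta (east=+4, north=+0); C at (east=-4, north=0).
  B is 4 units southwest of C: delta (east=-4, north=-4); B at (east=-8, north=-4).
  A is 4 units northwest of B: delta (east=-4, north=+4); A at (east=-12, north=0).
Therefore A relative to E: (east=-12, north=0).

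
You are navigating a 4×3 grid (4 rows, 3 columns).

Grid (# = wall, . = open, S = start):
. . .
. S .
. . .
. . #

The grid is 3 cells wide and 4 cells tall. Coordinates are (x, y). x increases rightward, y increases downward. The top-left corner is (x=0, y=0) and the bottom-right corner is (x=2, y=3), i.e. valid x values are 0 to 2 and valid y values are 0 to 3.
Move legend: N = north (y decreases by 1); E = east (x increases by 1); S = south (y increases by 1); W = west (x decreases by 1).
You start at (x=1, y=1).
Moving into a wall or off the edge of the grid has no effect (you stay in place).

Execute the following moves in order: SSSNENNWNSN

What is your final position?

Start: (x=1, y=1)
  S (south): (x=1, y=1) -> (x=1, y=2)
  S (south): (x=1, y=2) -> (x=1, y=3)
  S (south): blocked, stay at (x=1, y=3)
  N (north): (x=1, y=3) -> (x=1, y=2)
  E (east): (x=1, y=2) -> (x=2, y=2)
  N (north): (x=2, y=2) -> (x=2, y=1)
  N (north): (x=2, y=1) -> (x=2, y=0)
  W (west): (x=2, y=0) -> (x=1, y=0)
  N (north): blocked, stay at (x=1, y=0)
  S (south): (x=1, y=0) -> (x=1, y=1)
  N (north): (x=1, y=1) -> (x=1, y=0)
Final: (x=1, y=0)

Answer: Final position: (x=1, y=0)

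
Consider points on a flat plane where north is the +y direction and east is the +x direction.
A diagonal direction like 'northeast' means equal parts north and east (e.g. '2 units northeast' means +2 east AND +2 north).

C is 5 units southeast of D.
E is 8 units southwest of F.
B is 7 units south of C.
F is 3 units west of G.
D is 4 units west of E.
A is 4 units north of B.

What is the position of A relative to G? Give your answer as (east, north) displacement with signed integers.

Place G at the origin (east=0, north=0).
  F is 3 units west of G: delta (east=-3, north=+0); F at (east=-3, north=0).
  E is 8 units southwest of F: delta (east=-8, north=-8); E at (east=-11, north=-8).
  D is 4 units west of E: delta (east=-4, north=+0); D at (east=-15, north=-8).
  C is 5 units southeast of D: delta (east=+5, north=-5); C at (east=-10, north=-13).
  B is 7 units south of C: delta (east=+0, north=-7); B at (east=-10, north=-20).
  A is 4 units north of B: delta (east=+0, north=+4); A at (east=-10, north=-16).
Therefore A relative to G: (east=-10, north=-16).

Answer: A is at (east=-10, north=-16) relative to G.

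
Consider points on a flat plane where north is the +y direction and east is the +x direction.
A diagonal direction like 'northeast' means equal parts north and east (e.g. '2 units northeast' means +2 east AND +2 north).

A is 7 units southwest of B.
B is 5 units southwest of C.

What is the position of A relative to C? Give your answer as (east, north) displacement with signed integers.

Answer: A is at (east=-12, north=-12) relative to C.

Derivation:
Place C at the origin (east=0, north=0).
  B is 5 units southwest of C: delta (east=-5, north=-5); B at (east=-5, north=-5).
  A is 7 units southwest of B: delta (east=-7, north=-7); A at (east=-12, north=-12).
Therefore A relative to C: (east=-12, north=-12).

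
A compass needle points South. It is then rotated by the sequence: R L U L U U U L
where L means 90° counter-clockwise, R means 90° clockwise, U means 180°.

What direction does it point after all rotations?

Start: South
  R (right (90° clockwise)) -> West
  L (left (90° counter-clockwise)) -> South
  U (U-turn (180°)) -> North
  L (left (90° counter-clockwise)) -> West
  U (U-turn (180°)) -> East
  U (U-turn (180°)) -> West
  U (U-turn (180°)) -> East
  L (left (90° counter-clockwise)) -> North
Final: North

Answer: Final heading: North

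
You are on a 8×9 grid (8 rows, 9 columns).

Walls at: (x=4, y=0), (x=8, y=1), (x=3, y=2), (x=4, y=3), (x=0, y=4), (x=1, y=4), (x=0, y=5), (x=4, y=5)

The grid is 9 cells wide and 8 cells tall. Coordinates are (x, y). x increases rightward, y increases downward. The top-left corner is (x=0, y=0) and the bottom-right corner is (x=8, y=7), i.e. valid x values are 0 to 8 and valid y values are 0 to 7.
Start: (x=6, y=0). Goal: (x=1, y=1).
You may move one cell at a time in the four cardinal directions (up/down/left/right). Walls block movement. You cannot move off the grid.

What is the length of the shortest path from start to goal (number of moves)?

Answer: Shortest path length: 6

Derivation:
BFS from (x=6, y=0) until reaching (x=1, y=1):
  Distance 0: (x=6, y=0)
  Distance 1: (x=5, y=0), (x=7, y=0), (x=6, y=1)
  Distance 2: (x=8, y=0), (x=5, y=1), (x=7, y=1), (x=6, y=2)
  Distance 3: (x=4, y=1), (x=5, y=2), (x=7, y=2), (x=6, y=3)
  Distance 4: (x=3, y=1), (x=4, y=2), (x=8, y=2), (x=5, y=3), (x=7, y=3), (x=6, y=4)
  Distance 5: (x=3, y=0), (x=2, y=1), (x=8, y=3), (x=5, y=4), (x=7, y=4), (x=6, y=5)
  Distance 6: (x=2, y=0), (x=1, y=1), (x=2, y=2), (x=4, y=4), (x=8, y=4), (x=5, y=5), (x=7, y=5), (x=6, y=6)  <- goal reached here
One shortest path (6 moves): (x=6, y=0) -> (x=5, y=0) -> (x=5, y=1) -> (x=4, y=1) -> (x=3, y=1) -> (x=2, y=1) -> (x=1, y=1)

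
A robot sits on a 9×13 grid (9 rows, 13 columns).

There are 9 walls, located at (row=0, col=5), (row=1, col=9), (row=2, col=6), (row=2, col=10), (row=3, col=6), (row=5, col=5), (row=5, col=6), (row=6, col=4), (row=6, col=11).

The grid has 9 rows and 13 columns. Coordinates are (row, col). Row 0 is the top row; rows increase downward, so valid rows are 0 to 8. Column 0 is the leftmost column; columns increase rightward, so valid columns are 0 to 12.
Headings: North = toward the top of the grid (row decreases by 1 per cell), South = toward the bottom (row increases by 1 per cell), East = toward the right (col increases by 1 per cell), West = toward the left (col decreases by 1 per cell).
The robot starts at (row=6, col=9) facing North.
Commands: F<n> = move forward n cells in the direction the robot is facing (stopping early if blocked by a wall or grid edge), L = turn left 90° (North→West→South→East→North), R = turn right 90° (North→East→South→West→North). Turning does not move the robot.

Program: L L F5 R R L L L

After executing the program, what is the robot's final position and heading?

Answer: Final position: (row=8, col=9), facing East

Derivation:
Start: (row=6, col=9), facing North
  L: turn left, now facing West
  L: turn left, now facing South
  F5: move forward 2/5 (blocked), now at (row=8, col=9)
  R: turn right, now facing West
  R: turn right, now facing North
  L: turn left, now facing West
  L: turn left, now facing South
  L: turn left, now facing East
Final: (row=8, col=9), facing East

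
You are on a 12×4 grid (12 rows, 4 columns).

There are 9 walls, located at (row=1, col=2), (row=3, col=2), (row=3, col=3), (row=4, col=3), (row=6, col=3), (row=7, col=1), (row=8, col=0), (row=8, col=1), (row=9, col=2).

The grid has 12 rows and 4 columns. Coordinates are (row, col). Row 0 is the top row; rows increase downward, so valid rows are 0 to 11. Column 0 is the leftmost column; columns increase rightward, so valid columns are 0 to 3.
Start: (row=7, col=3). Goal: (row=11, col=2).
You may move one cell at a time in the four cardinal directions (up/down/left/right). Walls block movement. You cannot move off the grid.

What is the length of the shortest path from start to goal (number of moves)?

BFS from (row=7, col=3) until reaching (row=11, col=2):
  Distance 0: (row=7, col=3)
  Distance 1: (row=7, col=2), (row=8, col=3)
  Distance 2: (row=6, col=2), (row=8, col=2), (row=9, col=3)
  Distance 3: (row=5, col=2), (row=6, col=1), (row=10, col=3)
  Distance 4: (row=4, col=2), (row=5, col=1), (row=5, col=3), (row=6, col=0), (row=10, col=2), (row=11, col=3)
  Distance 5: (row=4, col=1), (row=5, col=0), (row=7, col=0), (row=10, col=1), (row=11, col=2)  <- goal reached here
One shortest path (5 moves): (row=7, col=3) -> (row=8, col=3) -> (row=9, col=3) -> (row=10, col=3) -> (row=10, col=2) -> (row=11, col=2)

Answer: Shortest path length: 5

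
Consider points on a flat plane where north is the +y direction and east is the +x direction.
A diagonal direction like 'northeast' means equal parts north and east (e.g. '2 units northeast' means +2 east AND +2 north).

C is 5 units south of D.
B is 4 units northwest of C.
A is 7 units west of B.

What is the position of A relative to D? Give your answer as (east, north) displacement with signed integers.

Place D at the origin (east=0, north=0).
  C is 5 units south of D: delta (east=+0, north=-5); C at (east=0, north=-5).
  B is 4 units northwest of C: delta (east=-4, north=+4); B at (east=-4, north=-1).
  A is 7 units west of B: delta (east=-7, north=+0); A at (east=-11, north=-1).
Therefore A relative to D: (east=-11, north=-1).

Answer: A is at (east=-11, north=-1) relative to D.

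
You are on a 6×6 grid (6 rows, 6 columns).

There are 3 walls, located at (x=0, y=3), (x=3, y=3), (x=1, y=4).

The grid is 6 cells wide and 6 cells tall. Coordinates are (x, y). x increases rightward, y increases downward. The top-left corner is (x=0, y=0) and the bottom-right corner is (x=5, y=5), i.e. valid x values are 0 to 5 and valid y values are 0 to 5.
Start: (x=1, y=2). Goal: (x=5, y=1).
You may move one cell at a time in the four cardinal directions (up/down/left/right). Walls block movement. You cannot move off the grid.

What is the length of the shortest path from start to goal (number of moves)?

Answer: Shortest path length: 5

Derivation:
BFS from (x=1, y=2) until reaching (x=5, y=1):
  Distance 0: (x=1, y=2)
  Distance 1: (x=1, y=1), (x=0, y=2), (x=2, y=2), (x=1, y=3)
  Distance 2: (x=1, y=0), (x=0, y=1), (x=2, y=1), (x=3, y=2), (x=2, y=3)
  Distance 3: (x=0, y=0), (x=2, y=0), (x=3, y=1), (x=4, y=2), (x=2, y=4)
  Distance 4: (x=3, y=0), (x=4, y=1), (x=5, y=2), (x=4, y=3), (x=3, y=4), (x=2, y=5)
  Distance 5: (x=4, y=0), (x=5, y=1), (x=5, y=3), (x=4, y=4), (x=1, y=5), (x=3, y=5)  <- goal reached here
One shortest path (5 moves): (x=1, y=2) -> (x=2, y=2) -> (x=3, y=2) -> (x=4, y=2) -> (x=5, y=2) -> (x=5, y=1)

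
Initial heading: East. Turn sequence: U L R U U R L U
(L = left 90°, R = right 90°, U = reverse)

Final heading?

Answer: Final heading: East

Derivation:
Start: East
  U (U-turn (180°)) -> West
  L (left (90° counter-clockwise)) -> South
  R (right (90° clockwise)) -> West
  U (U-turn (180°)) -> East
  U (U-turn (180°)) -> West
  R (right (90° clockwise)) -> North
  L (left (90° counter-clockwise)) -> West
  U (U-turn (180°)) -> East
Final: East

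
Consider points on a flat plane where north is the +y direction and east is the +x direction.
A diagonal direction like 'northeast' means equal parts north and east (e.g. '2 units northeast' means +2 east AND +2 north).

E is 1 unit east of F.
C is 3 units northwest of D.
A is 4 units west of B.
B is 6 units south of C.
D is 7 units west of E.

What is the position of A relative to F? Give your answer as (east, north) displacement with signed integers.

Answer: A is at (east=-13, north=-3) relative to F.

Derivation:
Place F at the origin (east=0, north=0).
  E is 1 unit east of F: delta (east=+1, north=+0); E at (east=1, north=0).
  D is 7 units west of E: delta (east=-7, north=+0); D at (east=-6, north=0).
  C is 3 units northwest of D: delta (east=-3, north=+3); C at (east=-9, north=3).
  B is 6 units south of C: delta (east=+0, north=-6); B at (east=-9, north=-3).
  A is 4 units west of B: delta (east=-4, north=+0); A at (east=-13, north=-3).
Therefore A relative to F: (east=-13, north=-3).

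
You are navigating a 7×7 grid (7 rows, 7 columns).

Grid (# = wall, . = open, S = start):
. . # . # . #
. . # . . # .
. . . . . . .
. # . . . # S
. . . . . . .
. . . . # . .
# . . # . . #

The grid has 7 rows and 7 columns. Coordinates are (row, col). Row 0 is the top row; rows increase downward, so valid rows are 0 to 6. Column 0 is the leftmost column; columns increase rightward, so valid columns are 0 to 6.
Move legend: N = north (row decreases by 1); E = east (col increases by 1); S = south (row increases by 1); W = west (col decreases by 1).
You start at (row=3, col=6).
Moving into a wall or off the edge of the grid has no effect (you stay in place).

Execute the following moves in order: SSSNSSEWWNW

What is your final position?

Start: (row=3, col=6)
  S (south): (row=3, col=6) -> (row=4, col=6)
  S (south): (row=4, col=6) -> (row=5, col=6)
  S (south): blocked, stay at (row=5, col=6)
  N (north): (row=5, col=6) -> (row=4, col=6)
  S (south): (row=4, col=6) -> (row=5, col=6)
  S (south): blocked, stay at (row=5, col=6)
  E (east): blocked, stay at (row=5, col=6)
  W (west): (row=5, col=6) -> (row=5, col=5)
  W (west): blocked, stay at (row=5, col=5)
  N (north): (row=5, col=5) -> (row=4, col=5)
  W (west): (row=4, col=5) -> (row=4, col=4)
Final: (row=4, col=4)

Answer: Final position: (row=4, col=4)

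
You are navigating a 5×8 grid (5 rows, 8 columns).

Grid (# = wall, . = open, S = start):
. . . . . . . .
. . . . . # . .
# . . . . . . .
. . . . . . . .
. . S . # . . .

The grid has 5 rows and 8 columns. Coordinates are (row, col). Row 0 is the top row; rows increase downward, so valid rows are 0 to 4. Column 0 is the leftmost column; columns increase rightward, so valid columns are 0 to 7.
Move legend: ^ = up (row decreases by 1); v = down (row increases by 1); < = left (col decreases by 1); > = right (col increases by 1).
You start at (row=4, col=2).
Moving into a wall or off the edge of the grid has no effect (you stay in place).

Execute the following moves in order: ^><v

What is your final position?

Answer: Final position: (row=4, col=2)

Derivation:
Start: (row=4, col=2)
  ^ (up): (row=4, col=2) -> (row=3, col=2)
  > (right): (row=3, col=2) -> (row=3, col=3)
  < (left): (row=3, col=3) -> (row=3, col=2)
  v (down): (row=3, col=2) -> (row=4, col=2)
Final: (row=4, col=2)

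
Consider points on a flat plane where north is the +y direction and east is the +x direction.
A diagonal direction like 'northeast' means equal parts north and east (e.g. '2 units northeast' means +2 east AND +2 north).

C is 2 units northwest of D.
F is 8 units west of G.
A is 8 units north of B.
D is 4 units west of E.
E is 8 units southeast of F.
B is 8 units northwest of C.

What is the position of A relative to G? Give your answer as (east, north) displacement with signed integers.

Answer: A is at (east=-14, north=10) relative to G.

Derivation:
Place G at the origin (east=0, north=0).
  F is 8 units west of G: delta (east=-8, north=+0); F at (east=-8, north=0).
  E is 8 units southeast of F: delta (east=+8, north=-8); E at (east=0, north=-8).
  D is 4 units west of E: delta (east=-4, north=+0); D at (east=-4, north=-8).
  C is 2 units northwest of D: delta (east=-2, north=+2); C at (east=-6, north=-6).
  B is 8 units northwest of C: delta (east=-8, north=+8); B at (east=-14, north=2).
  A is 8 units north of B: delta (east=+0, north=+8); A at (east=-14, north=10).
Therefore A relative to G: (east=-14, north=10).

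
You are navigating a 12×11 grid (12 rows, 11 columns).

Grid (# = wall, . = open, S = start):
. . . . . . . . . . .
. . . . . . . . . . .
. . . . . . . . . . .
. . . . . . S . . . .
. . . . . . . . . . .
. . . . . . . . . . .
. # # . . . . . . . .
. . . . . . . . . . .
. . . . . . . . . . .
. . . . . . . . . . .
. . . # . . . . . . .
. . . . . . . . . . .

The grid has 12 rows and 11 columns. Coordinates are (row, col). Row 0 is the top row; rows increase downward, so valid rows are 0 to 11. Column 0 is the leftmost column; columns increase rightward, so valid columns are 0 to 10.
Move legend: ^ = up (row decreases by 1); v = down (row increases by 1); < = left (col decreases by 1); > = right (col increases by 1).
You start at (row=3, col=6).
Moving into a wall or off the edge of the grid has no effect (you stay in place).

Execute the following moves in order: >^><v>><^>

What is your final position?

Start: (row=3, col=6)
  > (right): (row=3, col=6) -> (row=3, col=7)
  ^ (up): (row=3, col=7) -> (row=2, col=7)
  > (right): (row=2, col=7) -> (row=2, col=8)
  < (left): (row=2, col=8) -> (row=2, col=7)
  v (down): (row=2, col=7) -> (row=3, col=7)
  > (right): (row=3, col=7) -> (row=3, col=8)
  > (right): (row=3, col=8) -> (row=3, col=9)
  < (left): (row=3, col=9) -> (row=3, col=8)
  ^ (up): (row=3, col=8) -> (row=2, col=8)
  > (right): (row=2, col=8) -> (row=2, col=9)
Final: (row=2, col=9)

Answer: Final position: (row=2, col=9)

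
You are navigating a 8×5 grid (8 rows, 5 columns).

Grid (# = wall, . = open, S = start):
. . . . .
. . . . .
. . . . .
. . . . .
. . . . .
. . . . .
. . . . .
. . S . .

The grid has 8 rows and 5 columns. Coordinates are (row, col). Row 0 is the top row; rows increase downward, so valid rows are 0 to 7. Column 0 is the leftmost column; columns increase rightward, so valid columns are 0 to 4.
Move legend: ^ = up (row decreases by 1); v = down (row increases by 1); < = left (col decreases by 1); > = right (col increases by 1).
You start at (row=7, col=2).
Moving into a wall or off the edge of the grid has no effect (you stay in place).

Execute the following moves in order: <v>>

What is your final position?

Answer: Final position: (row=7, col=3)

Derivation:
Start: (row=7, col=2)
  < (left): (row=7, col=2) -> (row=7, col=1)
  v (down): blocked, stay at (row=7, col=1)
  > (right): (row=7, col=1) -> (row=7, col=2)
  > (right): (row=7, col=2) -> (row=7, col=3)
Final: (row=7, col=3)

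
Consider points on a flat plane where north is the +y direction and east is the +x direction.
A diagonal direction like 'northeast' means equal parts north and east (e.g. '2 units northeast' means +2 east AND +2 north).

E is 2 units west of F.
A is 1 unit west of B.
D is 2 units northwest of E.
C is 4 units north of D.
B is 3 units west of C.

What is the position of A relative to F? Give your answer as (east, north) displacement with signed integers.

Answer: A is at (east=-8, north=6) relative to F.

Derivation:
Place F at the origin (east=0, north=0).
  E is 2 units west of F: delta (east=-2, north=+0); E at (east=-2, north=0).
  D is 2 units northwest of E: delta (east=-2, north=+2); D at (east=-4, north=2).
  C is 4 units north of D: delta (east=+0, north=+4); C at (east=-4, north=6).
  B is 3 units west of C: delta (east=-3, north=+0); B at (east=-7, north=6).
  A is 1 unit west of B: delta (east=-1, north=+0); A at (east=-8, north=6).
Therefore A relative to F: (east=-8, north=6).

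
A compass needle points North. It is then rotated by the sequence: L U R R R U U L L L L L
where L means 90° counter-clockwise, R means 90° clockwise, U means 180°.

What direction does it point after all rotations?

Answer: Final heading: West

Derivation:
Start: North
  L (left (90° counter-clockwise)) -> West
  U (U-turn (180°)) -> East
  R (right (90° clockwise)) -> South
  R (right (90° clockwise)) -> West
  R (right (90° clockwise)) -> North
  U (U-turn (180°)) -> South
  U (U-turn (180°)) -> North
  L (left (90° counter-clockwise)) -> West
  L (left (90° counter-clockwise)) -> South
  L (left (90° counter-clockwise)) -> East
  L (left (90° counter-clockwise)) -> North
  L (left (90° counter-clockwise)) -> West
Final: West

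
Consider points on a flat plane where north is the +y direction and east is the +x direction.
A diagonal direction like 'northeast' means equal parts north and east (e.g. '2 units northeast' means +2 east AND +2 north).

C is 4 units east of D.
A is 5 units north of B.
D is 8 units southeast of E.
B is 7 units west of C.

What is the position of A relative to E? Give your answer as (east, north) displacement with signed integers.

Answer: A is at (east=5, north=-3) relative to E.

Derivation:
Place E at the origin (east=0, north=0).
  D is 8 units southeast of E: delta (east=+8, north=-8); D at (east=8, north=-8).
  C is 4 units east of D: delta (east=+4, north=+0); C at (east=12, north=-8).
  B is 7 units west of C: delta (east=-7, north=+0); B at (east=5, north=-8).
  A is 5 units north of B: delta (east=+0, north=+5); A at (east=5, north=-3).
Therefore A relative to E: (east=5, north=-3).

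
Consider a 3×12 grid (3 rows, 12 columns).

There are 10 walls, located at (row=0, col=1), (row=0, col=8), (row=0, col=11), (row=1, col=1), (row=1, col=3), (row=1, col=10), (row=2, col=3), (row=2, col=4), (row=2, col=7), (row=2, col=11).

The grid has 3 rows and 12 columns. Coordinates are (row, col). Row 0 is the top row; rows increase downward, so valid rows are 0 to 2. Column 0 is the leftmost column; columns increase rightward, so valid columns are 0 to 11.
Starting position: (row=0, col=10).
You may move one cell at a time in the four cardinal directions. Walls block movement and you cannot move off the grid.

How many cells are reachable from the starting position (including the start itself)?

Answer: Reachable cells: 25

Derivation:
BFS flood-fill from (row=0, col=10):
  Distance 0: (row=0, col=10)
  Distance 1: (row=0, col=9)
  Distance 2: (row=1, col=9)
  Distance 3: (row=1, col=8), (row=2, col=9)
  Distance 4: (row=1, col=7), (row=2, col=8), (row=2, col=10)
  Distance 5: (row=0, col=7), (row=1, col=6)
  Distance 6: (row=0, col=6), (row=1, col=5), (row=2, col=6)
  Distance 7: (row=0, col=5), (row=1, col=4), (row=2, col=5)
  Distance 8: (row=0, col=4)
  Distance 9: (row=0, col=3)
  Distance 10: (row=0, col=2)
  Distance 11: (row=1, col=2)
  Distance 12: (row=2, col=2)
  Distance 13: (row=2, col=1)
  Distance 14: (row=2, col=0)
  Distance 15: (row=1, col=0)
  Distance 16: (row=0, col=0)
Total reachable: 25 (grid has 26 open cells total)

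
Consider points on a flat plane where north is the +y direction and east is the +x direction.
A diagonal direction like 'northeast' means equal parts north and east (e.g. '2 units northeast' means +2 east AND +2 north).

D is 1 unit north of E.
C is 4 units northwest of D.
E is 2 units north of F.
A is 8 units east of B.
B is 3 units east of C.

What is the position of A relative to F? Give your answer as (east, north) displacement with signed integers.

Place F at the origin (east=0, north=0).
  E is 2 units north of F: delta (east=+0, north=+2); E at (east=0, north=2).
  D is 1 unit north of E: delta (east=+0, north=+1); D at (east=0, north=3).
  C is 4 units northwest of D: delta (east=-4, north=+4); C at (east=-4, north=7).
  B is 3 units east of C: delta (east=+3, north=+0); B at (east=-1, north=7).
  A is 8 units east of B: delta (east=+8, north=+0); A at (east=7, north=7).
Therefore A relative to F: (east=7, north=7).

Answer: A is at (east=7, north=7) relative to F.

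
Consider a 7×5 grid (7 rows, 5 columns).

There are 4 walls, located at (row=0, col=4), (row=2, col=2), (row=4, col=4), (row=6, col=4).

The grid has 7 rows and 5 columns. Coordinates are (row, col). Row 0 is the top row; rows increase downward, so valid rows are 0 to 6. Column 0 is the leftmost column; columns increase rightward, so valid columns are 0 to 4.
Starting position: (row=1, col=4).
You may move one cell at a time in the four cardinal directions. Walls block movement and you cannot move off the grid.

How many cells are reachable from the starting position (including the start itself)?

BFS flood-fill from (row=1, col=4):
  Distance 0: (row=1, col=4)
  Distance 1: (row=1, col=3), (row=2, col=4)
  Distance 2: (row=0, col=3), (row=1, col=2), (row=2, col=3), (row=3, col=4)
  Distance 3: (row=0, col=2), (row=1, col=1), (row=3, col=3)
  Distance 4: (row=0, col=1), (row=1, col=0), (row=2, col=1), (row=3, col=2), (row=4, col=3)
  Distance 5: (row=0, col=0), (row=2, col=0), (row=3, col=1), (row=4, col=2), (row=5, col=3)
  Distance 6: (row=3, col=0), (row=4, col=1), (row=5, col=2), (row=5, col=4), (row=6, col=3)
  Distance 7: (row=4, col=0), (row=5, col=1), (row=6, col=2)
  Distance 8: (row=5, col=0), (row=6, col=1)
  Distance 9: (row=6, col=0)
Total reachable: 31 (grid has 31 open cells total)

Answer: Reachable cells: 31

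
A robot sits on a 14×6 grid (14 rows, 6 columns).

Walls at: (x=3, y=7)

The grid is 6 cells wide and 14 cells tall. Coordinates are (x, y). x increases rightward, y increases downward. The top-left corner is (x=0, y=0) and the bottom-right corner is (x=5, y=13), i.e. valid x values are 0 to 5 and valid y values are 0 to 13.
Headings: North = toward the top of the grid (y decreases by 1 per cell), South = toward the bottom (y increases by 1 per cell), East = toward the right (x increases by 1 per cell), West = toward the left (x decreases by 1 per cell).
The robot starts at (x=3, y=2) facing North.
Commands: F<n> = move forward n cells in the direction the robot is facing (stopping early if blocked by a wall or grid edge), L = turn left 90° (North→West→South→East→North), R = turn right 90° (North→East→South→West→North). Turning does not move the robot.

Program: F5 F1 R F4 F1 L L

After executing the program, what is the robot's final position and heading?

Answer: Final position: (x=5, y=0), facing West

Derivation:
Start: (x=3, y=2), facing North
  F5: move forward 2/5 (blocked), now at (x=3, y=0)
  F1: move forward 0/1 (blocked), now at (x=3, y=0)
  R: turn right, now facing East
  F4: move forward 2/4 (blocked), now at (x=5, y=0)
  F1: move forward 0/1 (blocked), now at (x=5, y=0)
  L: turn left, now facing North
  L: turn left, now facing West
Final: (x=5, y=0), facing West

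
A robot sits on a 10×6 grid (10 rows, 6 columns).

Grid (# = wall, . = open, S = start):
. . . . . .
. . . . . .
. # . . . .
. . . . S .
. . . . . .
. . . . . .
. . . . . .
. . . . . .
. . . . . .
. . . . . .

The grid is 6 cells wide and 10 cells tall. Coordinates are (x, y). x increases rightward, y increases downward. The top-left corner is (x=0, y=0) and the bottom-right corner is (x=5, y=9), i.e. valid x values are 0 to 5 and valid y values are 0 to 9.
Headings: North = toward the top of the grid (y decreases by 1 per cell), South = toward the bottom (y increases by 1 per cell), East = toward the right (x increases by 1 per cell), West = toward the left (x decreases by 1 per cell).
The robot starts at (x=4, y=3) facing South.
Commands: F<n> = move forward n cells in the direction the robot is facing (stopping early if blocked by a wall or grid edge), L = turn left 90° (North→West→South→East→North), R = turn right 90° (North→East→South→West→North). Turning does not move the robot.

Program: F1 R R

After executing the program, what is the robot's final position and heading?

Answer: Final position: (x=4, y=4), facing North

Derivation:
Start: (x=4, y=3), facing South
  F1: move forward 1, now at (x=4, y=4)
  R: turn right, now facing West
  R: turn right, now facing North
Final: (x=4, y=4), facing North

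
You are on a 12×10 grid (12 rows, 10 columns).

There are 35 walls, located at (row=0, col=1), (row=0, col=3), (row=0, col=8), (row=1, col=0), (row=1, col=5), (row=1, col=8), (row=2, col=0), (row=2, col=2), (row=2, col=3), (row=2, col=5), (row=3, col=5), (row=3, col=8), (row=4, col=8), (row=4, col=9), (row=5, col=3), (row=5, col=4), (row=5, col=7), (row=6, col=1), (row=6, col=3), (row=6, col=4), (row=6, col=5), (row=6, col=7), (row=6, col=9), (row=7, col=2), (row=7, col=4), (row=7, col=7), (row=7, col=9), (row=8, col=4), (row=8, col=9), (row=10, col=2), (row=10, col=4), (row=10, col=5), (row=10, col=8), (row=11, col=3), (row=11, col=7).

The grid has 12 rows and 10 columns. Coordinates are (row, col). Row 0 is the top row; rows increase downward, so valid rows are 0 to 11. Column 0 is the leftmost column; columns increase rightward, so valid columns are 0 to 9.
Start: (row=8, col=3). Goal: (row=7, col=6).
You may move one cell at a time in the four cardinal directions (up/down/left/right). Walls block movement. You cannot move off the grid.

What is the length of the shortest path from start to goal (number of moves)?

Answer: Shortest path length: 6

Derivation:
BFS from (row=8, col=3) until reaching (row=7, col=6):
  Distance 0: (row=8, col=3)
  Distance 1: (row=7, col=3), (row=8, col=2), (row=9, col=3)
  Distance 2: (row=8, col=1), (row=9, col=2), (row=9, col=4), (row=10, col=3)
  Distance 3: (row=7, col=1), (row=8, col=0), (row=9, col=1), (row=9, col=5)
  Distance 4: (row=7, col=0), (row=8, col=5), (row=9, col=0), (row=9, col=6), (row=10, col=1)
  Distance 5: (row=6, col=0), (row=7, col=5), (row=8, col=6), (row=9, col=7), (row=10, col=0), (row=10, col=6), (row=11, col=1)
  Distance 6: (row=5, col=0), (row=7, col=6), (row=8, col=7), (row=9, col=8), (row=10, col=7), (row=11, col=0), (row=11, col=2), (row=11, col=6)  <- goal reached here
One shortest path (6 moves): (row=8, col=3) -> (row=9, col=3) -> (row=9, col=4) -> (row=9, col=5) -> (row=9, col=6) -> (row=8, col=6) -> (row=7, col=6)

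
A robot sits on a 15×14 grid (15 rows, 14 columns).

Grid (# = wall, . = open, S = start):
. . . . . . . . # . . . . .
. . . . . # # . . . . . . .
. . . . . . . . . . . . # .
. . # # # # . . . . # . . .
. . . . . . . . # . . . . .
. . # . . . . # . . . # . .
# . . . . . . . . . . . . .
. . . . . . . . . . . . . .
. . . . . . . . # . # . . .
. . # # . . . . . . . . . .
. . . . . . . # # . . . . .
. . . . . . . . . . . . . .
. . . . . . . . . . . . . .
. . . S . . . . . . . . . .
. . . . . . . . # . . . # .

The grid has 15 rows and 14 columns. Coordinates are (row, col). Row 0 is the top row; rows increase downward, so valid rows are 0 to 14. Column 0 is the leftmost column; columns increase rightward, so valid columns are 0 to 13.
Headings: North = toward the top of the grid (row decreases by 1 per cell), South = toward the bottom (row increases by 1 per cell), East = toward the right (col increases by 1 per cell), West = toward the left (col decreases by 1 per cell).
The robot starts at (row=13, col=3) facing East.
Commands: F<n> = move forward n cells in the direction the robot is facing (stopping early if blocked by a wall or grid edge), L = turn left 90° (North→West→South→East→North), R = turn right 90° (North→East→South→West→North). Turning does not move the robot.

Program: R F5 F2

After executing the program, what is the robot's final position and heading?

Answer: Final position: (row=14, col=3), facing South

Derivation:
Start: (row=13, col=3), facing East
  R: turn right, now facing South
  F5: move forward 1/5 (blocked), now at (row=14, col=3)
  F2: move forward 0/2 (blocked), now at (row=14, col=3)
Final: (row=14, col=3), facing South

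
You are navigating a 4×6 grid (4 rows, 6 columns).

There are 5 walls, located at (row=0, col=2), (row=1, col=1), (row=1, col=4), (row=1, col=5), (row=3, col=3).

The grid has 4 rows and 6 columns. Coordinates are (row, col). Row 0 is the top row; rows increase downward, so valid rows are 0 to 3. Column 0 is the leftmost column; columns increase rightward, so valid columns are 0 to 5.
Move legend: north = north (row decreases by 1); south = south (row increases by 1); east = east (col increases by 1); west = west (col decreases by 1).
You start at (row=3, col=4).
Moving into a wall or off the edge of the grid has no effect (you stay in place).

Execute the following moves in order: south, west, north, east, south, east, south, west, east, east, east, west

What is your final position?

Start: (row=3, col=4)
  south (south): blocked, stay at (row=3, col=4)
  west (west): blocked, stay at (row=3, col=4)
  north (north): (row=3, col=4) -> (row=2, col=4)
  east (east): (row=2, col=4) -> (row=2, col=5)
  south (south): (row=2, col=5) -> (row=3, col=5)
  east (east): blocked, stay at (row=3, col=5)
  south (south): blocked, stay at (row=3, col=5)
  west (west): (row=3, col=5) -> (row=3, col=4)
  east (east): (row=3, col=4) -> (row=3, col=5)
  east (east): blocked, stay at (row=3, col=5)
  east (east): blocked, stay at (row=3, col=5)
  west (west): (row=3, col=5) -> (row=3, col=4)
Final: (row=3, col=4)

Answer: Final position: (row=3, col=4)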